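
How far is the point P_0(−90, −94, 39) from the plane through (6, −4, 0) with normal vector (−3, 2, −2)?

The plane has equation n·(r − (6, −4, 0)) = 0, i.e. n·r = -26.
d = |(-3)·(-90) + 2·(-94) + (-2)·39 − (-26)| / √(9 + 4 + 4) = |30| / √17 = 30√17/17.

30√17/17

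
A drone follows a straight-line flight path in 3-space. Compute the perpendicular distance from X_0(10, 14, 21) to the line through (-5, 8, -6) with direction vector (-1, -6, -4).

Direction vector d = (-1, -6, -4).
AP = (15, 6, 27), and AP × d = (138, 33, -84).
|AP × d|² = 27189 and |d|² = 53, so the distance is √(27189/53) = √513 = 3√57.

3√57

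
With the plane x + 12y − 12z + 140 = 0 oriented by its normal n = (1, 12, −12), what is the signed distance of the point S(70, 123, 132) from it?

n·S − (-140) = 102.
|n| = 17, so the signed distance is 102/17 = 6.

6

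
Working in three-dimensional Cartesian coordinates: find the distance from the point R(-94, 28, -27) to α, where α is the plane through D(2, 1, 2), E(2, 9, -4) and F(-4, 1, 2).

DE = (0, 8, -6) and DF = (-6, 0, 0), so a normal is n = DE × DF = (0, 36, 48).
Then n·(-94, 28, -27) - 132 = -420.
|n| = √(0 + 1296 + 2304) = 60, so the distance is |-420|/60 = 7.

7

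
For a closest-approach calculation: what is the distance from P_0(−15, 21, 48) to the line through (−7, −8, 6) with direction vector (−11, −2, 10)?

√1769

Direction vector d = (−11, −2, 10).
AP = (−8, 29, 42); AP·d = 450, |AP|² = 2669, |d|² = 225.
distance² = |AP|² − (AP·d)²/|d|² = 2669 − 202500/225 = 1769, so the distance is √1769.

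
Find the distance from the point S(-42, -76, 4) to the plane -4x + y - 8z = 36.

8/3

Normal vector n = (-4, 1, -8), and n·(-42, -76, 4) - 36 = 24.
|n| = √(16 + 1 + 64) = 9, so the distance is |24|/9 = 8/3.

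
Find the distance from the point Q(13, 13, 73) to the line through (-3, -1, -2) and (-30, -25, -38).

A direction vector is d = (-27, -24, -36).
AP = (16, 14, 75), and AP × d = (1296, -1449, -6).
|AP × d|² = 3779253 and |d|² = 2601, so the distance is √(3779253/2601) = √1453.

√1453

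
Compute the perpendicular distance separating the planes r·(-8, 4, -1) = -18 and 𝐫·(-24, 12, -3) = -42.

4/9

Divide the second equation by 3 to match normals: -8x + 4y - z = -14.
With common normal n = (-8, 4, -1) (|n| = 9), the distance is |(-18) − (-14)|/|n| = 4/9.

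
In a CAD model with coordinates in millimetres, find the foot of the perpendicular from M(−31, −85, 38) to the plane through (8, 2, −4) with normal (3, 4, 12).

The perpendicular from M has direction n = (3, 4, 12): r = (−31, −85, 38) + μ(3, 4, 12).
Substitute into the plane: n·(M + μn) = -16 gives 23 + 169μ = -16, so μ = -3/13.
Foot = (−31, −85, 38) + (-3/13)·(3, 4, 12) = (−412/13, −1117/13, 458/13).

(-412/13, -1117/13, 458/13)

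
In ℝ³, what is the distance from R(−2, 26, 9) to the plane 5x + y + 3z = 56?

n = (5, 1, 3); n·P − 56 = -13; |n| = √35; distance = 13/√35 = 13√35/35.

13√35/35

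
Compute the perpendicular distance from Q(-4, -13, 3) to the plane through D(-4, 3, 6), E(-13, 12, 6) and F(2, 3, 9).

DE = (-9, 9, 0) and DF = (6, 0, 3), so a normal is n = DE × DF = (27, 27, -54).
Then n·(-4, -13, 3) - (-351) = -270.
|n| = √(729 + 729 + 2916) = 27√6, so the distance is |-270|/(27√6) = 5√6/3.

10/√6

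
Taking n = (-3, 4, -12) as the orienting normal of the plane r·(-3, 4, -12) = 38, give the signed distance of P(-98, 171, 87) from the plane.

-8

n·P − 38 = -104.
|n| = 13, so the signed distance is -104/13 = -8.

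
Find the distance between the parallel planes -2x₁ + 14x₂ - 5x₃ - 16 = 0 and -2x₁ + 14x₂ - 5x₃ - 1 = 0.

Both planes have normal n = (-2, 14, -5), |n| = 15. Any point on the first plane is at distance |1 − 16|/|n| = 15/15 = 1 from the second.

1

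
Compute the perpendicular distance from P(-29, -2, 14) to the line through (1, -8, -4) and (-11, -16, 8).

6√13

A direction vector is d = (-12, -8, 12).
AP = (-30, 6, 18), and AP × d = (216, 144, 312).
|AP × d|² = 164736 and |d|² = 352, so the distance is √(164736/352) = √468 = 6√13.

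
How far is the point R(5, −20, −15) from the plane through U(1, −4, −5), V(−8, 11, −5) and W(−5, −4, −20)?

UV = (−9, 15, 0) and UW = (−6, 0, −15), so a normal is n = UV × UW = (−225, −135, 90).
Then n·(5, −20, −15) − (−135) = 360.
|n| = √(50625 + 18225 + 8100) = 45√38, so the distance is |360|/(45√38) = 8/√38.

4√38/19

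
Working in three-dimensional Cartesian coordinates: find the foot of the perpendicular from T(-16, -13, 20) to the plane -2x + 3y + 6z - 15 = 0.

The perpendicular from T has direction n = (-2, 3, 6): r = (-16, -13, 20) + t(-2, 3, 6).
Substitute into the plane: n·(T + tn) = 15 gives 113 + 49t = 15, so t = -2.
Foot = (-16, -13, 20) + (-2)·(-2, 3, 6) = (-12, -19, 8).

(-12, -19, 8)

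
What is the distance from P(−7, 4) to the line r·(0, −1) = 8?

12

d = |0·(-7) + (-1)·4 − 8| / √(0 + 1) = |-12|/1 = 12.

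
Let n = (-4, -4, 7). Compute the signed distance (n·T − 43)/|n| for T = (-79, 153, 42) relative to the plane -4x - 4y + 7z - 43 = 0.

n·T − 43 = -45.
|n| = 9, so the signed distance is -45/9 = -5.

-5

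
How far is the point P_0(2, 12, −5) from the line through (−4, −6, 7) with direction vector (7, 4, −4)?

6√5

Direction vector d = (7, 4, −4).
AP = (6, 18, −12); AP·d = 162, |AP|² = 504, |d|² = 81.
distance² = |AP|² − (AP·d)²/|d|² = 504 − 26244/81 = 180, so the distance is 6√5.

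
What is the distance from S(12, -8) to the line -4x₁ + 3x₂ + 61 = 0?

The normal to the line is n = (-4, 3) with |n| = 5.
|n·S − (-61)| = |-72 − (-61)| = 11, so the distance is 11/5.

11/5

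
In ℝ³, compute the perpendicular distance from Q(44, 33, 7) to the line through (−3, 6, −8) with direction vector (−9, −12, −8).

Direction vector d = (−9, −12, −8).
AP = (47, 27, 15), and AP × d = (−36, 241, −321).
|AP × d|² = 162418 and |d|² = 289, so the distance is √(162418/289) = √562.

√562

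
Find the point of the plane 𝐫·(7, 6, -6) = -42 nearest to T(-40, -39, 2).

(-12, -15, -22)

n = (7, 6, -6), |n|² = 121, and n·T − (-42) = -484.
t = -484/121 = -4, so the foot is T − t·n = (-40, -39, 2) − (-4)·(7, 6, -6) = (-12, -15, -22).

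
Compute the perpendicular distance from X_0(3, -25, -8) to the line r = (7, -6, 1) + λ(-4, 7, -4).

√377

Direction vector d = (-4, 7, -4).
AP = (-4, -19, -9), and AP × d = (139, 20, -104).
|AP × d|² = 30537 and |d|² = 81, so the distance is √(30537/81) = √377.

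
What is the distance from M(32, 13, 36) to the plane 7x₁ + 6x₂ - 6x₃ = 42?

Normal vector n = (7, 6, -6), and n·(32, 13, 36) - 42 = 44.
|n| = √(49 + 36 + 36) = 11, so the distance is |44|/11 = 4.

4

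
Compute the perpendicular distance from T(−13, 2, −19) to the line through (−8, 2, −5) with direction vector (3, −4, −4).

Direction vector d = (3, −4, −4).
AP = (−5, 0, −14), and AP × d = (−56, −62, 20).
|AP × d|² = 7380 and |d|² = 41, so the distance is √(7380/41) = √180 = 6√5.

6√5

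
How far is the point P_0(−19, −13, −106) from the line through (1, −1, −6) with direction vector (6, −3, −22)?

4√130

Direction vector d = (6, −3, −22).
AP = (−20, −12, −100), and AP × d = (−36, −1040, 132).
|AP × d|² = 1100320 and |d|² = 529, so the distance is √(1100320/529) = √2080 = 4√130.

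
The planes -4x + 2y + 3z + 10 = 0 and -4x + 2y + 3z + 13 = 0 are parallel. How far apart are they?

Both planes have normal n = (-4, 2, 3), |n| = √29. Any point on the first plane is at distance |(-13) − (-10)|/|n| = 3/√29 = 3√29/29 from the second.

3/√29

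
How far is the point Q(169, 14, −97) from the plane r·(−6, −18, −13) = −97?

4

n = (−6, −18, −13); n·P − (-97) = 92; |n| = 23; distance = 92/23 = 4.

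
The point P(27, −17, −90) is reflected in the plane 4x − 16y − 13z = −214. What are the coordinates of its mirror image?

With n = (4, −16, −13), the signed offset is (n·P − (-214))/|n|² = 1764/441 = 4.
P' = P − 2t·n = (27, −17, −90) − 8·(4, −16, −13) = (−5, 111, 14).

(-5, 111, 14)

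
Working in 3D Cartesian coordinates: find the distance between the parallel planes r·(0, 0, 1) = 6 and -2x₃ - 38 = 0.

Divide the second equation by -2 to match normals: x₃ = -19.
Both planes have normal n = (0, 0, 1), |n| = 1. Any point on the first plane is at distance |(-19) − 6|/|n| = 25/1 = 25 from the second.

25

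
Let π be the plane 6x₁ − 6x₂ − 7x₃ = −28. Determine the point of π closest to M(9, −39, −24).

(-15, -15, 4)

The perpendicular from M has direction n = (6, −6, −7): r = (9, −39, −24) + μ(6, −6, −7).
Substitute into the plane: n·(M + μn) = -28 gives 456 + 121μ = -28, so μ = -4.
Foot = (9, −39, −24) + (-4)·(6, −6, −7) = (−15, −15, 4).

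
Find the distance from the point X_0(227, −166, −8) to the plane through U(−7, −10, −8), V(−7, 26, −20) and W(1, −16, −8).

UV = (0, 36, −12) and UW = (8, −6, 0), so a normal is n = UV × UW = (−72, −96, −288).
Then n·(227, −166, −8) − 3768 = −1872.
|n| = √(5184 + 9216 + 82944) = 312, so the distance is |-1872|/312 = 6.

6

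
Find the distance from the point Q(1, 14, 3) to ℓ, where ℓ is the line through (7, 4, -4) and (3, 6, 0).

A direction vector is d = (-4, 2, 4).
AP = (-6, 10, 7), and AP × d = (26, -4, 28).
|AP × d|² = 1476 and |d|² = 36, so the distance is √(1476/36) = √41.

√41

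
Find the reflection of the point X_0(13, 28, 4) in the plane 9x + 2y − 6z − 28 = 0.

(-5, 24, 16)

With n = (9, 2, −6), the signed offset is (n·X_0 − 28)/|n|² = 121/121 = 1.
X_0' = X_0 − 2t·n = (13, 28, 4) − 2·(9, 2, −6) = (−5, 24, 16).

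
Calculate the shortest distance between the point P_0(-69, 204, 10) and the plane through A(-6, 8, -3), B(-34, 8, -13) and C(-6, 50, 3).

7

AB = (-28, 0, -10) and AC = (0, 42, 6), so a normal is n = AB × AC = (420, 168, -1176).
Then n·(-69, 204, 10) - 2352 = -8820.
|n| = √(176400 + 28224 + 1382976) = 1260, so the distance is |-8820|/1260 = 7.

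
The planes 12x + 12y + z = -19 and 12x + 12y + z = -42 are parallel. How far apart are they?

23/17

Both planes have normal n = (12, 12, 1), |n| = 17. Any point on the first plane is at distance |(-42) − (-19)|/|n| = 23/17 from the second.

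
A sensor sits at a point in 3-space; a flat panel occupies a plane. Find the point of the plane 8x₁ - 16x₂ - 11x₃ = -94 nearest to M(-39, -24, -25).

The perpendicular from M has direction n = (8, -16, -11): r = (-39, -24, -25) + λ(8, -16, -11).
Substitute into the plane: n·(M + λn) = -94 gives 347 + 441λ = -94, so λ = -1.
Foot = (-39, -24, -25) + (-1)·(8, -16, -11) = (-47, -8, -14).

(-47, -8, -14)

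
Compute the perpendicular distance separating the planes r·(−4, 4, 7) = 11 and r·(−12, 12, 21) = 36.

1/9

Divide the second equation by 3 to match normals: −4x₁ + 4x₂ + 7x₃ = 12.
With common normal n = (−4, 4, 7) (|n| = 9), the distance is |11 − 12|/|n| = 1/9.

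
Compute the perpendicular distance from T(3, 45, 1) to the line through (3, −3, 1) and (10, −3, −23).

A direction vector is d = (7, 0, −24).
AP = (0, 48, 0); AP·d = 0, |AP|² = 2304, |d|² = 625.
distance² = |AP|² − (AP·d)²/|d|² = 2304 − 0/625 = 2304, so the distance is 48.

48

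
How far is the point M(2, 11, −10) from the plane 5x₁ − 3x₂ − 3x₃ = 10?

3/√43

Normal vector n = (5, −3, −3), and n·(2, 11, −10) − 10 = −3.
|n| = √(25 + 9 + 9) = √43, so the distance is |-3|/√43 = 3√43/43.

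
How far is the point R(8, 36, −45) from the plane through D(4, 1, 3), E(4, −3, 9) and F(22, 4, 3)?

14√53/53

DE = (0, −4, 6) and DF = (18, 3, 0), so a normal is n = DE × DF = (−18, 108, 72).
d = |(-18)·8 + 108·36 + 72·(-45) − 252| / √(324 + 11664 + 5184) = |252| / (18√53) = 14/√53.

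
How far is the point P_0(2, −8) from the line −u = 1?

3

d = |(-1)·2 + 0·(-8) − 1| / √(1 + 0) = |-3|/1 = 3.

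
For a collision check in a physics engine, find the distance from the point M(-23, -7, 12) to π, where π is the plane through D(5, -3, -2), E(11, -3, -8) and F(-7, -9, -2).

√6

DE = (6, 0, -6) and DF = (-12, -6, 0), so a normal is n = DE × DF = (-36, 72, -36).
d = |(-36)·(-23) + 72·(-7) + (-36)·12 − (-324)| / √(1296 + 5184 + 1296) = |216| / (36√6) = √6.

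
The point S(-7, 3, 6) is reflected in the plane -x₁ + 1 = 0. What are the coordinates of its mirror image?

With n = (-1, 0, 0), the signed offset is (n·S − (-1))/|n|² = 8/1 = 8.
S' = S − 2t·n = (-7, 3, 6) − 16·(-1, 0, 0) = (9, 3, 6).

(9, 3, 6)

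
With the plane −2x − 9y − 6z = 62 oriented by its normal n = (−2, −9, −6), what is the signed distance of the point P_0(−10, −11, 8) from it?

n·P_0 − 62 = 9.
|n| = 11, so the signed distance is 9/11.

9/11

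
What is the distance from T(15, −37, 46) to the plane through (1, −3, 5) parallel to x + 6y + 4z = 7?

Parallel planes share the normal n = (1, 6, 4); since (1, −3, 5) lies on the plane, its equation is x + 6y + 4z = 3.
d = |1·15 + 6·(-37) + 4·46 − 3| / √(1 + 36 + 16) = |-26| / √53 = 26/√53.

26√53/53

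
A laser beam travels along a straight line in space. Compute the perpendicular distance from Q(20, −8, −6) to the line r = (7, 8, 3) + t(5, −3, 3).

Direction vector d = (5, −3, 3).
AP = (13, −16, −9); AP·d = 86, |AP|² = 506, |d|² = 43.
distance² = |AP|² − (AP·d)²/|d|² = 506 − 7396/43 = 334, so the distance is √334.

√334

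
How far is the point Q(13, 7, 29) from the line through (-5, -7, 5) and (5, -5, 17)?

A direction vector is d = (10, 2, 12).
AP = (18, 14, 24), and AP × d = (120, 24, -104).
|AP × d|² = 25792 and |d|² = 248, so the distance is √(25792/248) = √104 = 2√26.

2√26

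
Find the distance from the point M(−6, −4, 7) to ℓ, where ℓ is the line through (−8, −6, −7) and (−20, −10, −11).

A direction vector is d = (−12, −4, −4).
AP = (2, 2, 14); AP·d = -88, |AP|² = 204, |d|² = 176.
distance² = |AP|² − (AP·d)²/|d|² = 204 − 7744/176 = 160, so the distance is 4√10.

4√10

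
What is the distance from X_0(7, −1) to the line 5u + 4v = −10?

√41

The normal to the line is n = (5, 4) with |n| = √41.
|n·X_0 − (-10)| = |31 − (-10)| = 41, so the distance is 41/√41 = √41.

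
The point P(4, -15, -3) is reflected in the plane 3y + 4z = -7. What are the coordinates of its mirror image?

(4, -3, 13)

n = (0, 3, 4), |n|² = 25, n·P − (-7) = -50, so t = -50/25 = -2.
Foot F = P − (-2)·n = (4, -9, 5); the reflection is 2F − P = (4, -3, 13).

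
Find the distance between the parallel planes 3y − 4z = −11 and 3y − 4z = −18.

7/5

With common normal n = (0, 3, −4) (|n| = 5), the distance is |(-11) − (-18)|/|n| = 7/5.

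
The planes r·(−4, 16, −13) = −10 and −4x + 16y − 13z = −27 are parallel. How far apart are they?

Both planes have normal n = (−4, 16, −13), |n| = 21. Any point on the first plane is at distance |(-27) − (-10)|/|n| = 17/21 from the second.

17/21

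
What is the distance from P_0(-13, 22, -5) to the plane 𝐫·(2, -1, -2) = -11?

9

Normal vector n = (2, -1, -2), and n·(-13, 22, -5) - (-11) = -27.
|n| = √(4 + 1 + 4) = 3, so the distance is |-27|/3 = 9.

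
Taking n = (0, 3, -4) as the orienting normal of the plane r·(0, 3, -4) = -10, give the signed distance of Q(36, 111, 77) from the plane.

7

n·Q − (-10) = 35.
|n| = 5, so the signed distance is 35/5 = 7.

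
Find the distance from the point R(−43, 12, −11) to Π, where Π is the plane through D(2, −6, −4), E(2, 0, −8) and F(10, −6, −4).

DE = (0, 6, −4) and DF = (8, 0, 0), so a normal is n = DE × DF = (0, −32, −48).
d = |(-32)·12 + (-48)·(-11) − 384| / √(0 + 1024 + 2304) = |-240| / (16√13) = 15/√13.

15√13/13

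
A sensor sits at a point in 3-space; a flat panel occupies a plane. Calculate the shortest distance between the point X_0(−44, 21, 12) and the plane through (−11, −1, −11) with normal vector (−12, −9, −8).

14/17

The plane has equation n·(r − (−11, −1, −11)) = 0, i.e. n·r = 229.
n = (−12, −9, −8); n·P − 229 = 14; |n| = 17; distance = 14/17.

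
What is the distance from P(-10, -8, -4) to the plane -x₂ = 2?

6

n = (0, -1, 0); n·P − 2 = 6; |n| = 1; distance = 6/1 = 6.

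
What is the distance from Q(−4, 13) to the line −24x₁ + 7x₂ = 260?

73/25

The normal to the line is n = (−24, 7) with |n| = 25.
|n·Q − 260| = |187 − 260| = 73, so the distance is 73/25.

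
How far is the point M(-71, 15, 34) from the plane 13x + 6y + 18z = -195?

26/23

n = (13, 6, 18); n·P − (-195) = -26; |n| = 23; distance = 26/23.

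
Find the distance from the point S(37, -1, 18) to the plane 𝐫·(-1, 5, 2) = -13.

7√30/30

Normal vector n = (-1, 5, 2), and n·(37, -1, 18) - (-13) = 7.
|n| = √(1 + 25 + 4) = √30, so the distance is |7|/√30 = 7/√30.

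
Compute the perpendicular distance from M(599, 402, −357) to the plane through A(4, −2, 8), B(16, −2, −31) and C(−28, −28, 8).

9

AB = (12, 0, −39) and AC = (−32, −26, 0), so a normal is n = AB × AC = (−1014, 1248, −312).
Then n·(599, 402, −357) − (−9048) = 14742.
|n| = √(1028196 + 1557504 + 97344) = 1638, so the distance is |14742|/1638 = 9.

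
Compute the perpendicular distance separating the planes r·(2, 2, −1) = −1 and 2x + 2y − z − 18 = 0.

With common normal n = (2, 2, −1) (|n| = 3), the distance is |(-1) − 18|/|n| = 19/3.

19/3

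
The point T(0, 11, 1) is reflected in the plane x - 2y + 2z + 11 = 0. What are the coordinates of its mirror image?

n = (1, -2, 2), |n|² = 9, n·T − (-11) = -9, so t = -9/9 = -1.
Foot F = T − (-1)·n = (1, 9, 3); the reflection is 2F − T = (2, 7, 5).

(2, 7, 5)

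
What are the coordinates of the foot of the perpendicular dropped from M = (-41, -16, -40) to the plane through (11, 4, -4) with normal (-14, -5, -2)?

(15, 4, -32)

n = (-14, -5, -2), |n|² = 225, and n·M − (-166) = 900.
t = 900/225 = 4, so the foot is M − t·n = (-41, -16, -40) − 4·(-14, -5, -2) = (15, 4, -32).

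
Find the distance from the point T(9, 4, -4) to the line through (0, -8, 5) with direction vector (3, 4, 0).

Direction vector d = (3, 4, 0).
AP = (9, 12, -9); AP·d = 75, |AP|² = 306, |d|² = 25.
distance² = |AP|² − (AP·d)²/|d|² = 306 − 5625/25 = 81, so the distance is 9.

9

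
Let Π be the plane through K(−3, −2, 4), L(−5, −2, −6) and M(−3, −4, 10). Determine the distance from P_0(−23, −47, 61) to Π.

22√35/35

KL = (−2, 0, −10) and KM = (0, −2, 6), so a normal is n = KL × KM = (−20, 12, 4).
d = |(-20)·(-23) + 12·(-47) + 4·61 − 52| / √(400 + 144 + 16) = |88| / (4√35) = 22√35/35.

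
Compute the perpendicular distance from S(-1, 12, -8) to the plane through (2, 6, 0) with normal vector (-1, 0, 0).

The plane has equation n·(r − (2, 6, 0)) = 0, i.e. n·r = -2.
Then n·(-1, 12, -8) - (-2) = 3.
|n| = √(1 + 0 + 0) = 1, so the distance is |3|/1 = 3.

3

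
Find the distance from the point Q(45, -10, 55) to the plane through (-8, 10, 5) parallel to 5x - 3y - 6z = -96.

5√70/14

Parallel planes share the normal n = (5, -3, -6); since (-8, 10, 5) lies on the plane, its equation is 5x - 3y - 6z = -100.
Then n·(45, -10, 55) - (-100) = 25.
|n| = √(25 + 9 + 36) = √70, so the distance is |25|/√70 = 5√70/14.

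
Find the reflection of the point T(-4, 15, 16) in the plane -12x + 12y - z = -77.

With n = (-12, 12, -1), the signed offset is (n·T − (-77))/|n|² = 289/289 = 1.
T' = T − 2t·n = (-4, 15, 16) − 2·(-12, 12, -1) = (20, -9, 18).

(20, -9, 18)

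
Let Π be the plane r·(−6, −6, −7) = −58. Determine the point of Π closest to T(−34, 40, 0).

The perpendicular from T has direction n = (−6, −6, −7): r = (−34, 40, 0) + t(−6, −6, −7).
Substitute into the plane: n·(T + tn) = -58 gives -36 + 121t = -58, so t = -2/11.
Foot = (−34, 40, 0) + (-2/11)·(−6, −6, −7) = (−362/11, 452/11, 14/11).

(-362/11, 452/11, 14/11)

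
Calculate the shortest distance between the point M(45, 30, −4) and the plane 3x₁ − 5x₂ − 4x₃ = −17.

9√2/5

Normal vector n = (3, −5, −4), and n·(45, 30, −4) − (−17) = 18.
|n| = √(9 + 25 + 16) = 5√2, so the distance is |18|/(5√2) = 9√2/5.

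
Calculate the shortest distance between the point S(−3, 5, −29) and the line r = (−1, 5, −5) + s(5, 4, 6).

4√17

Direction vector d = (5, 4, 6).
AP = (−2, 0, −24), and AP × d = (96, −108, −8).
|AP × d|² = 20944 and |d|² = 77, so the distance is √(20944/77) = √272 = 4√17.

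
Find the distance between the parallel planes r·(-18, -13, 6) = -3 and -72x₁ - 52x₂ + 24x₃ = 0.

3/23

Divide the second equation by 4 to match normals: -18x₁ - 13x₂ + 6x₃ = 0.
Both planes have normal n = (-18, -13, 6), |n| = 23. Any point on the first plane is at distance |0 − (-3)|/|n| = 3/23 from the second.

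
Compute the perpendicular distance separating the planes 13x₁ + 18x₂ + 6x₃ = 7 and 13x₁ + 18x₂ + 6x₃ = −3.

10/23

With common normal n = (13, 18, 6) (|n| = 23), the distance is |7 − (-3)|/|n| = 10/23.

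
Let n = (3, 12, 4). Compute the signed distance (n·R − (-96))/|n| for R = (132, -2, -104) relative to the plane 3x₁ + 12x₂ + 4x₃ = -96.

4

n·R − (-96) = 52.
|n| = 13, so the signed distance is 52/13 = 4.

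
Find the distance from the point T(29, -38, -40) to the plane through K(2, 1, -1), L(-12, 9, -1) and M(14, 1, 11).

1

KL = (-14, 8, 0) and KM = (12, 0, 12), so a normal is n = KL × KM = (96, 168, -96).
d = |96·29 + 168·(-38) + (-96)·(-40) − 456| / √(9216 + 28224 + 9216) = |-216| / 216 = 1.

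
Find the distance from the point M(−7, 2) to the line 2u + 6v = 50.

26/√10

The normal to the line is n = (2, 6) with |n| = 2√10.
|n·M − 50| = |-2 − 50| = 52, so the distance is 52/(2√10) = 26/√10.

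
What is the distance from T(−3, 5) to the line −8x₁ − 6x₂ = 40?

23/5

d = |(-8)·(-3) + (-6)·5 − 40| / √(64 + 36) = |-46|/10 = 23/5.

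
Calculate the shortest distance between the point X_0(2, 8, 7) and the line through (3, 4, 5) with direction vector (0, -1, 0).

Direction vector d = (0, -1, 0).
AP = (-1, 4, 2); AP·d = -4, |AP|² = 21, |d|² = 1.
distance² = |AP|² − (AP·d)²/|d|² = 21 − 16/1 = 5, so the distance is √5.

√5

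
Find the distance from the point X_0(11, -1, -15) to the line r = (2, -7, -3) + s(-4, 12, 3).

3√29

Direction vector d = (-4, 12, 3).
AP = (9, 6, -12); AP·d = 0, |AP|² = 261, |d|² = 169.
distance² = |AP|² − (AP·d)²/|d|² = 261 − 0/169 = 261, so the distance is 3√29.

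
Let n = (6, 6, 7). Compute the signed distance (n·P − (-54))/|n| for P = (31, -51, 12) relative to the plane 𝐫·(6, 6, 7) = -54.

18/11

n·P − (-54) = 18.
|n| = 11, so the signed distance is 18/11.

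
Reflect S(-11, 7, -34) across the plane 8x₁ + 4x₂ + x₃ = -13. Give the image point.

(5, 15, -32)

With n = (8, 4, 1), the signed offset is (n·S − (-13))/|n|² = -81/81 = -1.
S' = S − 2t·n = (-11, 7, -34) − (-2)·(8, 4, 1) = (5, 15, -32).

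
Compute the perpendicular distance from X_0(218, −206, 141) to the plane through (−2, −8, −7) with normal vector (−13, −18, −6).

The plane has equation n·(r − (−2, −8, −7)) = 0, i.e. n·r = 212.
n = (−13, −18, −6); n·P − 212 = -184; |n| = 23; distance = 184/23 = 8.

8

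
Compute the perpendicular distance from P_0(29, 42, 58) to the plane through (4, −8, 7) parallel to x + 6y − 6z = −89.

Parallel planes share the normal n = (1, 6, −6); since (4, −8, 7) lies on the plane, its equation is x + 6y − 6z = -86.
Then n·(29, 42, 58) − (−86) = 19.
|n| = √(1 + 36 + 36) = √73, so the distance is |19|/√73 = 19/√73.

19√73/73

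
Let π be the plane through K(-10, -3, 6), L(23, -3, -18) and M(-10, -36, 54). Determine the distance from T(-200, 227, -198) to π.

4

KL = (33, 0, -24) and KM = (0, -33, 48), so a normal is n = KL × KM = (-792, -1584, -1089).
Then n·(-200, 227, -198) - 6138 = 8316.
|n| = √(627264 + 2509056 + 1185921) = 2079, so the distance is |8316|/2079 = 4.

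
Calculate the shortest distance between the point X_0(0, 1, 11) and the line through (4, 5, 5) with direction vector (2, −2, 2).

Direction vector d = (2, −2, 2).
AP = (−4, −4, 6); AP·d = 12, |AP|² = 68, |d|² = 12.
distance² = |AP|² − (AP·d)²/|d|² = 68 − 144/12 = 56, so the distance is 2√14.

2√14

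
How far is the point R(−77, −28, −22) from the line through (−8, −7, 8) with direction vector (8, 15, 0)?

Direction vector d = (8, 15, 0).
AP = (−69, −21, −30), and AP × d = (450, −240, −867).
|AP × d|² = 1011789 and |d|² = 289, so the distance is √(1011789/289) = √3501 = 3√389.

3√389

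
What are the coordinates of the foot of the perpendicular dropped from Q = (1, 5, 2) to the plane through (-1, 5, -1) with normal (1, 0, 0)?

n = (1, 0, 0), |n|² = 1, and n·Q − (-1) = 2.
t = 2/1 = 2, so the foot is Q − t·n = (1, 5, 2) − 2·(1, 0, 0) = (-1, 5, 2).

(-1, 5, 2)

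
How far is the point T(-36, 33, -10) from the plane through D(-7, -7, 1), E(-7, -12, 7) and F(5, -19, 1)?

11/√97

DE = (0, -5, 6) and DF = (12, -12, 0), so a normal is n = DE × DF = (72, 72, 60).
Then n·(-36, 33, -10) - (-948) = 132.
|n| = √(5184 + 5184 + 3600) = 12√97, so the distance is |132|/(12√97) = 11√97/97.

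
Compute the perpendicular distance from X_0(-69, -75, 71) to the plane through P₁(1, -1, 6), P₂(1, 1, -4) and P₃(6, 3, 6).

P₁P₂ = (0, 2, -10) and P₁P₃ = (5, 4, 0), so a normal is n = P₁P₂ × P₁P₃ = (40, -50, -10).
n = (40, -50, -10); n·P − 30 = 250; |n| = 10√42; distance = 250/(10√42) = 25√42/42.

25/√42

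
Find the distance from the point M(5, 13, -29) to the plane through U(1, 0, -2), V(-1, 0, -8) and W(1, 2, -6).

13√14/14

UV = (-2, 0, -6) and UW = (0, 2, -4), so a normal is n = UV × UW = (12, -8, -4).
Then n·(5, 13, -29) - 20 = 52.
|n| = √(144 + 64 + 16) = 4√14, so the distance is |52|/(4√14) = 13/√14.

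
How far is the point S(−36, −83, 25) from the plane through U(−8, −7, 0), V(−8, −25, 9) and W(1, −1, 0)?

UV = (0, −18, 9) and UW = (9, 6, 0), so a normal is n = UV × UW = (−54, 81, 162).
n = (−54, 81, 162); n·P − (-135) = -594; |n| = 189; distance = 594/189 = 22/7.

22/7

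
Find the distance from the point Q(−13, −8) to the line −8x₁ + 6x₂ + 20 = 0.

38/5

The normal to the line is n = (−8, 6) with |n| = 10.
|n·Q − (-20)| = |56 − (-20)| = 76, so the distance is 76/10 = 38/5.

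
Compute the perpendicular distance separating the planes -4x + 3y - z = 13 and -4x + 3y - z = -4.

17/√26

With common normal n = (-4, 3, -1) (|n| = √26), the distance is |13 − (-4)|/|n| = 17/√26 = 17√26/26.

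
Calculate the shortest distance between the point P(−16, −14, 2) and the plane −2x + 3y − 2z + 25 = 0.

11√17/17

d = |(-2)·(-16) + 3·(-14) + (-2)·2 − (-25)| / √(4 + 9 + 4) = |11| / √17 = 11/√17.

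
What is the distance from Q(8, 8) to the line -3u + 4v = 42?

d = |(-3)·8 + 4·8 − 42| / √(9 + 16) = |-34|/5 = 34/5.

34/5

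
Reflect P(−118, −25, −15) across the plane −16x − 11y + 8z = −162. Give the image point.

With n = (−16, −11, 8), the signed offset is (n·P − (-162))/|n|² = 2205/441 = 5.
P' = P − 2t·n = (−118, −25, −15) − 10·(−16, −11, 8) = (42, 85, −95).

(42, 85, -95)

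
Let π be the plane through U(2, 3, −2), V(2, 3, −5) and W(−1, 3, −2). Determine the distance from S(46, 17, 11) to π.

UV = (0, 0, −3) and UW = (−3, 0, 0), so a normal is n = UV × UW = (0, 9, 0).
n = (0, 9, 0); n·P − 27 = 126; |n| = 9; distance = 126/9 = 14.

14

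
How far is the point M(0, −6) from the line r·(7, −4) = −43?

67/√65

The normal to the line is n = (7, −4) with |n| = √65.
|n·M − (-43)| = |24 − (-43)| = 67, so the distance is 67/√65 = 67√65/65.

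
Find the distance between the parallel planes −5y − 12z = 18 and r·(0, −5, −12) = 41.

23/13

Both planes have normal n = (0, −5, −12), |n| = 13. Any point on the first plane is at distance |41 − 18|/|n| = 23/13 from the second.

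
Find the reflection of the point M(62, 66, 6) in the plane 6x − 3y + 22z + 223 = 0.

(50, 72, -38)

n = (6, −3, 22), |n|² = 529, n·M − (-223) = 529, so t = 529/529 = 1.
Foot F = M − 1·n = (56, 69, −16); the reflection is 2F − M = (50, 72, −38).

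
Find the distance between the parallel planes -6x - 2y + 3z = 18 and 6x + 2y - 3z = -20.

2/7

Divide the second equation by -1 to match normals: -6x - 2y + 3z = 20.
With common normal n = (-6, -2, 3) (|n| = 7), the distance is |18 − 20|/|n| = 2/7.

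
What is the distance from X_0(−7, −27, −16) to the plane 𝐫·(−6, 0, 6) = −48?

n = (−6, 0, 6); n·P − (-48) = -6; |n| = 6√2; distance = 6/(6√2) = 1/√2.

√2/2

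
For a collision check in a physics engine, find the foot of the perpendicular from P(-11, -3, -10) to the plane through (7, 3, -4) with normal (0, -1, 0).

(-11, 3, -10)

n = (0, -1, 0), |n|² = 1, and n·P − (-3) = 6.
t = 6/1 = 6, so the foot is P − t·n = (-11, -3, -10) − 6·(0, -1, 0) = (-11, 3, -10).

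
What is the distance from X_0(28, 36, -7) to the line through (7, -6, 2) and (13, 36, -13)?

3√29

A direction vector is d = (6, 42, -15).
AP = (21, 42, -9), and AP × d = (-252, 261, 630).
|AP × d|² = 528525 and |d|² = 2025, so the distance is √(528525/2025) = √261 = 3√29.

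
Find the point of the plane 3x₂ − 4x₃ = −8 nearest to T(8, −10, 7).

(8, -4, -1)

n = (0, 3, −4), |n|² = 25, and n·T − (-8) = -50.
t = -50/25 = -2, so the foot is T − t·n = (8, −10, 7) − (-2)·(0, 3, −4) = (8, −4, −1).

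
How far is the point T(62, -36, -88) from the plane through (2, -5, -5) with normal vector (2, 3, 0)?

The plane has equation n·(r − (2, -5, -5)) = 0, i.e. n·r = -11.
n = (2, 3, 0); n·P − (-11) = 27; |n| = √13; distance = 27/√13 = 27√13/13.

27√13/13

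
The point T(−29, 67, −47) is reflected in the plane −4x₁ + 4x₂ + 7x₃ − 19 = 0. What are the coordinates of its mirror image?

(-229/9, 571/9, -479/9)

n = (−4, 4, 7), |n|² = 81, n·T − 19 = 36, so t = 36/81 = 4/9.
Foot F = T − (4/9)·n = (−245/9, 587/9, −451/9); the reflection is 2F − T = (−229/9, 571/9, −479/9).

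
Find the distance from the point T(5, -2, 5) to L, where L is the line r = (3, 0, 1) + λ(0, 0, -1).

Direction vector d = (0, 0, -1).
AP = (2, -2, 4), and AP × d = (2, 2, 0).
|AP × d|² = 8 and |d|² = 1, so the distance is √8 = 2√2.

2√2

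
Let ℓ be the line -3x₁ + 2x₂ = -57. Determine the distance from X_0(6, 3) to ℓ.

The normal to the line is n = (-3, 2) with |n| = √13.
|n·X_0 − (-57)| = |-12 − (-57)| = 45, so the distance is 45/√13.

45/√13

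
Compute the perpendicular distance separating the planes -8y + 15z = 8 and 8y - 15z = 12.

Divide the second equation by -1 to match normals: -8y + 15z = -12.
Both planes have normal n = (0, -8, 15), |n| = 17. Any point on the first plane is at distance |(-12) − 8|/|n| = 20/17 from the second.

20/17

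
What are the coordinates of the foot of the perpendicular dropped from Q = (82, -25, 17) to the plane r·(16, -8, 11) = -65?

The perpendicular from Q has direction n = (16, -8, 11): r = (82, -25, 17) + μ(16, -8, 11).
Substitute into the plane: n·(Q + μn) = -65 gives 1699 + 441μ = -65, so μ = -4.
Foot = (82, -25, 17) + (-4)·(16, -8, 11) = (18, 7, -27).

(18, 7, -27)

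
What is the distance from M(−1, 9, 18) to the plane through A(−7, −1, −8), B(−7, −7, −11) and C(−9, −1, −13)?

AB = (0, −6, −3) and AC = (−2, 0, −5), so a normal is n = AB × AC = (30, 6, −12).
n = (30, 6, −12); n·P − (-120) = -72; |n| = 6√30; distance = 72/(6√30) = 2√30/5.

2√30/5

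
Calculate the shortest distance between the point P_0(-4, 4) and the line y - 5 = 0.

The normal to the line is n = (0, 1) with |n| = 1.
|n·P_0 − 5| = |4 − 5| = 1, so the distance is 1/1 = 1.

1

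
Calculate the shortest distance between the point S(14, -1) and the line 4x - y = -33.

90/√17

d = |4·14 + (-1)·(-1) − (-33)| / √(16 + 1) = |90|/√17 = 90√17/17.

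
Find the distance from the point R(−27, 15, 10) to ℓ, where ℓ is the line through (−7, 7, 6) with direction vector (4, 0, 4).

Direction vector d = (4, 0, 4).
AP = (−20, 8, 4), and AP × d = (32, 96, −32).
|AP × d|² = 11264 and |d|² = 32, so the distance is √(11264/32) = √352 = 4√22.

4√22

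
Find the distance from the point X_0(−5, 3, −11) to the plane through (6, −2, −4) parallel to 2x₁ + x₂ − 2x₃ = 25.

1

Parallel planes share the normal n = (2, 1, −2); since (6, −2, −4) lies on the plane, its equation is 2x₁ + x₂ − 2x₃ = 18.
n = (2, 1, −2); n·P − 18 = -3; |n| = 3; distance = 3/3 = 1.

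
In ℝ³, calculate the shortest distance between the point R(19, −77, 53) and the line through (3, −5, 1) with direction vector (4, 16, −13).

Direction vector d = (4, 16, −13).
AP = (16, −72, 52), and AP × d = (104, 416, 544).
|AP × d|² = 479808 and |d|² = 441, so the distance is √(479808/441) = √1088 = 8√17.

8√17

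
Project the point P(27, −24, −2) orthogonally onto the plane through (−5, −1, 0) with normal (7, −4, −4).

n = (7, −4, −4), |n|² = 81, and n·P − (-31) = 324.
t = 324/81 = 4, so the foot is P − t·n = (27, −24, −2) − 4·(7, −4, −4) = (−1, −8, 14).

(-1, -8, 14)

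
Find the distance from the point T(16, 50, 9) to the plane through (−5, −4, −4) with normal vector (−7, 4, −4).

The plane has equation n·(r − (−5, −4, −4)) = 0, i.e. n·r = 35.
n = (−7, 4, −4); n·P − 35 = 17; |n| = 9; distance = 17/9.

17/9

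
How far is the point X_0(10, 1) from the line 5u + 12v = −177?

239/13

The normal to the line is n = (5, 12) with |n| = 13.
|n·X_0 − (-177)| = |62 − (-177)| = 239, so the distance is 239/13.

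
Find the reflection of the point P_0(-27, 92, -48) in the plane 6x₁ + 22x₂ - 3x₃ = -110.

With n = (6, 22, -3), the signed offset is (n·P_0 − (-110))/|n|² = 2116/529 = 4.
P_0' = P_0 − 2t·n = (-27, 92, -48) − 8·(6, 22, -3) = (-75, -84, -24).

(-75, -84, -24)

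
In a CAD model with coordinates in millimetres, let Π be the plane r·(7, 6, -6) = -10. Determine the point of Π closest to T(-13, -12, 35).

n = (7, 6, -6), |n|² = 121, and n·T − (-10) = -363.
t = -363/121 = -3, so the foot is T − t·n = (-13, -12, 35) − (-3)·(7, 6, -6) = (8, 6, 17).

(8, 6, 17)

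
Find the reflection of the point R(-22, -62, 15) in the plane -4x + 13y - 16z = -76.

n = (-4, 13, -16), |n|² = 441, n·R − (-76) = -882, so t = -882/441 = -2.
Foot F = R − (-2)·n = (-30, -36, -17); the reflection is 2F − R = (-38, -10, -49).

(-38, -10, -49)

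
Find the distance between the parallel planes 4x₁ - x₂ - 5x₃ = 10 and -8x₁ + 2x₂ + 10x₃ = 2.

11/√42

Divide the second equation by -2 to match normals: 4x₁ - x₂ - 5x₃ = -1.
With common normal n = (4, -1, -5) (|n| = √42), the distance is |10 − (-1)|/|n| = 11/√42 = 11√42/42.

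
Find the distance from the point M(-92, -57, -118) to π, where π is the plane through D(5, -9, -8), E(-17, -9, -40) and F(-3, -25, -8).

2

DE = (-22, 0, -32) and DF = (-8, -16, 0), so a normal is n = DE × DF = (-512, 256, 352).
d = |(-512)·(-92) + 256·(-57) + 352·(-118) − (-7680)| / √(262144 + 65536 + 123904) = |-1344| / 672 = 2.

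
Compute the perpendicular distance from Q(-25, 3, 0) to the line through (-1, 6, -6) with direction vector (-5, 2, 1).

√141

Direction vector d = (-5, 2, 1).
AP = (-24, -3, 6), and AP × d = (-15, -6, -63).
|AP × d|² = 4230 and |d|² = 30, so the distance is √(4230/30) = √141.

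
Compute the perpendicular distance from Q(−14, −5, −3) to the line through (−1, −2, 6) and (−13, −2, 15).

3√26

A direction vector is d = (−12, 0, 9).
AP = (−13, −3, −9), and AP × d = (−27, 225, −36).
|AP × d|² = 52650 and |d|² = 225, so the distance is √(52650/225) = √234 = 3√26.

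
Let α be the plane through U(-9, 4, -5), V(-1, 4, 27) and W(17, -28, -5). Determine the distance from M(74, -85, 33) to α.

19/21

UV = (8, 0, 32) and UW = (26, -32, 0), so a normal is n = UV × UW = (1024, 832, -256).
Then n·(74, -85, 33) - (-4608) = 1216.
|n| = √(1048576 + 692224 + 65536) = 1344, so the distance is |1216|/1344 = 19/21.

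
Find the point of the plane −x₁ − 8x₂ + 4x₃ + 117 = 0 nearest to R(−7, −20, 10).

n = (−1, −8, 4), |n|² = 81, and n·R − (-117) = 324.
t = 324/81 = 4, so the foot is R − t·n = (−7, −20, 10) − 4·(−1, −8, 4) = (−3, 12, −6).

(-3, 12, -6)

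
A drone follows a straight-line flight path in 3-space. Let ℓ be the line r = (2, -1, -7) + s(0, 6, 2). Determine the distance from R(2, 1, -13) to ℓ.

Direction vector d = (0, 6, 2).
AP = (0, 2, -6), and AP × d = (40, 0, 0).
|AP × d|² = 1600 and |d|² = 40, so the distance is √(1600/40) = √40 = 2√10.

2√10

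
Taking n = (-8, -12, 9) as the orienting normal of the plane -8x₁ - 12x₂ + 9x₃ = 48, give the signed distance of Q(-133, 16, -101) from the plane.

n·Q − 48 = -85.
|n| = 17, so the signed distance is -85/17 = -5.

-5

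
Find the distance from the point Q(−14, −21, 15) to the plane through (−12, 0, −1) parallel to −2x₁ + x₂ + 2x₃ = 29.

Parallel planes share the normal n = (−2, 1, 2); since (−12, 0, −1) lies on the plane, its equation is −2x₁ + x₂ + 2x₃ = 22.
Then n·(−14, −21, 15) − 22 = 15.
|n| = √(4 + 1 + 4) = 3, so the distance is |15|/3 = 5.

5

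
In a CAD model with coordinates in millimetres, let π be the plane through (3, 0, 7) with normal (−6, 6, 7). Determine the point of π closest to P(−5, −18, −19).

(-17, -6, -5)

The perpendicular from P has direction n = (−6, 6, 7): r = (−5, −18, −19) + t(−6, 6, 7).
Substitute into the plane: n·(P + tn) = 31 gives -211 + 121t = 31, so t = 2.
Foot = (−5, −18, −19) + 2·(−6, 6, 7) = (−17, −6, −5).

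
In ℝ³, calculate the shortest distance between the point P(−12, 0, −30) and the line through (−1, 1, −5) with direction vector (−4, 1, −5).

5√3

Direction vector d = (−4, 1, −5).
AP = (−11, −1, −25); AP·d = 168, |AP|² = 747, |d|² = 42.
distance² = |AP|² − (AP·d)²/|d|² = 747 − 28224/42 = 75, so the distance is 5√3.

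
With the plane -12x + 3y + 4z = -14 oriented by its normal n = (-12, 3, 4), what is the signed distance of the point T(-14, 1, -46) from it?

1/13

n·T − (-14) = 1.
|n| = 13, so the signed distance is 1/13.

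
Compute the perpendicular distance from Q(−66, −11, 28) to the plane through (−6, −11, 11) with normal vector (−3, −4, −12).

24/13

The plane has equation n·(r − (−6, −11, 11)) = 0, i.e. n·r = -70.
n = (−3, −4, −12); n·P − (-70) = -24; |n| = 13; distance = 24/13.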